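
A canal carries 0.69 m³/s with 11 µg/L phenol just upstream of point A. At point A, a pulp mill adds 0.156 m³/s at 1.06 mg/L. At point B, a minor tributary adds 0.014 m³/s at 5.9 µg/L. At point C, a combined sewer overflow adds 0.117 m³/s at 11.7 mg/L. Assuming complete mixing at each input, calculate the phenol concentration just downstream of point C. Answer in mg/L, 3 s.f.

1.58 mg/L

11 µg/L = 0.011 mg/L.
After input A: C = (0.69·0.011 + 0.156·1.06) / 0.846 = 0.2044 mg/L.
5.9 µg/L = 0.0059 mg/L.
After input B: C = (0.846·0.2044 + 0.014·0.0059) / 0.86 = 0.2012 mg/L.
After input C: C = (0.86·0.2012 + 0.117·11.7) / 0.977 = 1.578 mg/L.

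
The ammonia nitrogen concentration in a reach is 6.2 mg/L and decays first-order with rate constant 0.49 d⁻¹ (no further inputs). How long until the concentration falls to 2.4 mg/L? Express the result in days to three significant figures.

t = ln(C₀/C)/k = ln(6.2/2.4)/0.49 = 0.9491/0.49 = 1.937 d.

1.94 d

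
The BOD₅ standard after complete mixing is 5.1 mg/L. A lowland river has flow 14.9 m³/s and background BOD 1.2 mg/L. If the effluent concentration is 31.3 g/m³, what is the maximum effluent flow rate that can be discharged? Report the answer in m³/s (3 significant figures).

2.22 m³/s

Mass balance at complete mixing: C_std·(Q_w + Q_r) = Q_w·C_e + Q_r·C_b.
Rearranging, Q_w = Q_r·(C_std − C_b)/(C_e − C_std) = 14.9·(5.1 − 1.2) / (31.3 − 5.1) = 2.218 m³/s.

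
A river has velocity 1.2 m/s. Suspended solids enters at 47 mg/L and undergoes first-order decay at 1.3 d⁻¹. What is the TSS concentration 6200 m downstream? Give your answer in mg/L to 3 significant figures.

Travel time t = 6200 m / 1.2 m/s = 6200/1.2 = 5167 s = 0.0598 d.
First-order decay: C = 47·exp(−1.3·0.0598) = 47·0.9252 = 43.48 mg/L.

43.5 mg/L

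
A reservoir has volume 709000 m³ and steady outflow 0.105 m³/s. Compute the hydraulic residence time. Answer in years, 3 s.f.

Q = 0.105 m³/s × 3.156e+07 s/yr = 3.314e+06 m³/yr.
Hydraulic residence time τ = V/Q = 709000/3.314e+06 = 0.214 yr.

0.214 yr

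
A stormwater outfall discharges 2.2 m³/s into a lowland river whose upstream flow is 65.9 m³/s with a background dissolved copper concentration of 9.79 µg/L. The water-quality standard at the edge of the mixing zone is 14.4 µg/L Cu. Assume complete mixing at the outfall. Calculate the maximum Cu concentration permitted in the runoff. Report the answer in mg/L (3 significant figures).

9.79 µg/L = 0.00979 mg/L.
14.4 µg/L = 0.0144 mg/L.
Mass balance: 0.0144·68.1 = 2.2·Cₑ + 65.9·0.00979.
Cₑ = (0.9806 − 0.6452) / 2.2 = 0.1525 mg/L.

0.152 mg/L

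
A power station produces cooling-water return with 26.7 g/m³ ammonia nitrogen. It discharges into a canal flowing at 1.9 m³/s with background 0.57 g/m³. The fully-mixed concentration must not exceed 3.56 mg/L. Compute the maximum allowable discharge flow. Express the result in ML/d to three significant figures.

21.2 ML/d

Mass balance at complete mixing: C_std·(Q_w + Q_r) = Q_w·C_e + Q_r·C_b.
Rearranging, Q_w = Q_r·(C_std − C_b)/(C_e − C_std) = 1.9·(3.56 − 0.57) / (26.7 − 3.56) = 0.2455 m³/s.
= 21.21 ML/d.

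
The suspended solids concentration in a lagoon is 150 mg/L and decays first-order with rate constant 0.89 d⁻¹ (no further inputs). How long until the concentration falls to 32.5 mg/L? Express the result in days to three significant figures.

1.72 d

t = ln(C₀/C)/k = ln(150/32.5)/0.89 = 1.529/0.89 = 1.718 d.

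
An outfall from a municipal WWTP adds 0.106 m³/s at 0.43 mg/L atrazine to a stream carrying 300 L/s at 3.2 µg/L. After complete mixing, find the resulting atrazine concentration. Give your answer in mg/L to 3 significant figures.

300 L/s = 0.3 m³/s.
3.2 µg/L = 0.0032 mg/L.
Conservation of mass across the mixing zone: C = (0.106·0.43 + 0.3·0.0032) / (0.106 + 0.3) = 0.04654/0.406 = 0.1146 mg/L.

0.115 mg/L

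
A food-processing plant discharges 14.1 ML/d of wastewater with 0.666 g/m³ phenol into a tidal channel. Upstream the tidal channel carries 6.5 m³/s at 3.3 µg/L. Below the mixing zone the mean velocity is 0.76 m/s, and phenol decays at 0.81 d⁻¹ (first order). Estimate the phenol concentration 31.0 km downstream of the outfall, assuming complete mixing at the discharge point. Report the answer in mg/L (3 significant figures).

0.0133 mg/L

14.1 ML/d = 0.1632 m³/s.
3.3 µg/L = 0.0033 mg/L.
After complete mixing, C₀ = (0.1632·0.666 + 6.5·0.0033) / 6.663 = 0.01953 mg/L.
Travel time t = 3.1e+04 m / 0.76 m/s = 4.079e+04 s = 0.4721 d.
C = 0.01953·exp(−0.81·0.4721) = 0.01953·0.6822 = 0.01332 mg/L.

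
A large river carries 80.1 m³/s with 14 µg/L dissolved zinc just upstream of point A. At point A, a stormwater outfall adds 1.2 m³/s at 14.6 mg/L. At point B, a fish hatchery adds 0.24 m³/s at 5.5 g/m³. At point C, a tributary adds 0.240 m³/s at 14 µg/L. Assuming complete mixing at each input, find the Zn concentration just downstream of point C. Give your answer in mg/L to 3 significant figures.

14 µg/L = 0.014 mg/L.
After input A: C = (80.1·0.014 + 1.2·14.6) / 81.3 = 0.2293 mg/L.
After input B: C = (81.3·0.2293 + 0.24·5.5) / 81.54 = 0.2448 mg/L.
14 µg/L = 0.014 mg/L.
After input C: C = (81.54·0.2448 + 0.24·0.014) / 81.78 = 0.2441 mg/L.

0.244 mg/L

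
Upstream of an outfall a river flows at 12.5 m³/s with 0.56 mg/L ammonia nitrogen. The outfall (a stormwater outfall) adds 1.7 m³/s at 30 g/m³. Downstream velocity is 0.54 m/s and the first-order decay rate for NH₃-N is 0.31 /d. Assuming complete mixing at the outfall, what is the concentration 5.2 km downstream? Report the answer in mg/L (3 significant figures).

After complete mixing, C₀ = (1.7·30 + 12.5·0.56) / 14.2 = 4.085 mg/L.
Travel time t = 5200 m / 0.54 m/s = 9630 s = 0.1115 d.
C = 4.085·exp(−0.31·0.1115) = 4.085·0.966 = 3.946 mg/L.

3.95 mg/L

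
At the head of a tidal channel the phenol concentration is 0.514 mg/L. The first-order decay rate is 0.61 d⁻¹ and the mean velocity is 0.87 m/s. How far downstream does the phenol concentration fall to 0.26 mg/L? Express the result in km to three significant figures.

84.0 km

From C = C₀·e^(−kt), t = ln(C₀/C)/k = ln(0.514/0.26)/0.61 = 0.6815/0.61 = 1.117 d.
Distance = v·t = 0.87 m/s × 9.653e+04 s = 8.398e+04 m = 83.98 km.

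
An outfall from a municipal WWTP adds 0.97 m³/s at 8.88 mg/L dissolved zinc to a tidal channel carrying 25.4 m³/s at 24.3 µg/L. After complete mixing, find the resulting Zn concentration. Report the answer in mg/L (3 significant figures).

0.350 mg/L

24.3 µg/L = 0.0243 mg/L.
By mass balance at complete mixing, C = (0.97·8.88 + 25.4·0.0243) / (0.97 + 25.4) = 9.231/26.37 = 0.3501 mg/L.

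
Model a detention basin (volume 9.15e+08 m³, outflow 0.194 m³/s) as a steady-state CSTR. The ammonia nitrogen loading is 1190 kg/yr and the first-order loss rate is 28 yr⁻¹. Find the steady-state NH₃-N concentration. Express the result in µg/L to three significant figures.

Outflow Q = 0.194 m³/s × 3.156e+07 s/yr = 6.122e+06 m³/yr.
Steady-state CSTR mass balance: W = Q·C + k·V·C, so C = W/(Q + kV).
Q + kV = 6.122e+06 + 28·9.15e+08 = 2.563e+10 m³/yr.
C = 1190/2.563e+10 = 4.644e-08 kg/m³ = 4.644e-05 mg/L = 0.04644 µg/L.

0.0464 µg/L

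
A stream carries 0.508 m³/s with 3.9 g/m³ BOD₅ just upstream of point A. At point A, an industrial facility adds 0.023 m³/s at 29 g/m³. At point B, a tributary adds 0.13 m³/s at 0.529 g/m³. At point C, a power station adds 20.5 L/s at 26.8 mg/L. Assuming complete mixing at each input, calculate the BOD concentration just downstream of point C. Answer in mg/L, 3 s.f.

After input A: C = (0.508·3.9 + 0.023·29) / 0.531 = 4.987 mg/L.
After input B: C = (0.531·4.987 + 0.13·0.529) / 0.661 = 4.11 mg/L.
20.5 L/s = 0.0205 m³/s.
After input C: C = (0.661·4.11 + 0.0205·26.8) / 0.6815 = 4.793 mg/L.

4.79 mg/L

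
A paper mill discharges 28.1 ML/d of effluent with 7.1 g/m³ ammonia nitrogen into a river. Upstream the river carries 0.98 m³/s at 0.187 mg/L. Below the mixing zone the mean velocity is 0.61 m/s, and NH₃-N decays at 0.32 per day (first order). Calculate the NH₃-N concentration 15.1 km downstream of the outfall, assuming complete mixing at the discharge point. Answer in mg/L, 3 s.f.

1.74 mg/L

28.1 ML/d = 0.3252 m³/s.
After complete mixing, C₀ = (0.3252·7.1 + 0.98·0.187) / 1.305 = 1.91 mg/L.
Travel time t = 1.51e+04 m / 0.61 m/s = 2.475e+04 s = 0.2865 d.
C = 1.91·exp(−0.32·0.2865) = 1.91·0.9124 = 1.742 mg/L.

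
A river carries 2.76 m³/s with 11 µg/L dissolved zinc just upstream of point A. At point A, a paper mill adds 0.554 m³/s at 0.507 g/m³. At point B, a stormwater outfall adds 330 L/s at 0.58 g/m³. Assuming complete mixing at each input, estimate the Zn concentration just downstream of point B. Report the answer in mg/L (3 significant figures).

11 µg/L = 0.011 mg/L.
After input A: C = (2.76·0.011 + 0.554·0.507) / 3.314 = 0.09392 mg/L.
330 L/s = 0.33 m³/s.
After input B: C = (3.314·0.09392 + 0.33·0.58) / 3.644 = 0.1379 mg/L.

0.138 mg/L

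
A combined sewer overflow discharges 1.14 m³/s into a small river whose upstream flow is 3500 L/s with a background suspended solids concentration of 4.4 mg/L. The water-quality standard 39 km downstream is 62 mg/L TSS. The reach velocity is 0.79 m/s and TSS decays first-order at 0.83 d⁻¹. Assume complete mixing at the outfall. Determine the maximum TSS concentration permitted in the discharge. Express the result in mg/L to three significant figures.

3500 L/s = 3.5 m³/s.
Travel time to the compliance point: t = 3.9e+04/0.79 = 4.937e+04 s = 0.5714 d; decay factor exp(−0.83·0.5714) = 0.6224.
So the concentration just after mixing may be at most 62/0.6224 = 99.62 mg/L.
Mass balance: 99.62·4.64 = 1.14·Cₑ + 3.5·4.4.
Cₑ = (462.2 − 15.4) / 1.14 = 392 mg/L.

392 mg/L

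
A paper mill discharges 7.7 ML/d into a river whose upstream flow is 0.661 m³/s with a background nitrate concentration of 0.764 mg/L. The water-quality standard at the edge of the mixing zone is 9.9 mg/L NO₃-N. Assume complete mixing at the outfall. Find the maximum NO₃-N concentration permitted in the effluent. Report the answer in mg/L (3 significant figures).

7.7 ML/d = 0.08912 m³/s.
Mass balance: 9.9·0.7501 = 0.08912·Cₑ + 0.661·0.764.
Cₑ = (7.426 − 0.505) / 0.08912 = 77.66 mg/L.

77.7 mg/L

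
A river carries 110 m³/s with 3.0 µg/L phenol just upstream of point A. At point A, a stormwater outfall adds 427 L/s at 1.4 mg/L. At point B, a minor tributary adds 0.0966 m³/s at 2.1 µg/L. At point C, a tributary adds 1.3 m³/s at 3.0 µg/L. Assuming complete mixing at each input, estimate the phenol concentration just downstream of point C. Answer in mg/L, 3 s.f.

3.0 µg/L = 0.003 mg/L.
427 L/s = 0.427 m³/s.
After input A: C = (110·0.003 + 0.427·1.4) / 110.4 = 0.008402 mg/L.
2.1 µg/L = 0.0021 mg/L.
After input B: C = (110.4·0.008402 + 0.0966·0.0021) / 110.5 = 0.008396 mg/L.
3.0 µg/L = 0.003 mg/L.
After input C: C = (110.5·0.008396 + 1.3·0.003) / 111.8 = 0.008334 mg/L.

0.00833 mg/L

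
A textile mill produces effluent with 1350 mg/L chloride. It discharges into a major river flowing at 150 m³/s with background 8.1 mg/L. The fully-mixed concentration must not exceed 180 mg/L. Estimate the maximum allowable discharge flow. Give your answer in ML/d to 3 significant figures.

Mass balance at complete mixing: C_std·(Q_w + Q_r) = Q_w·C_e + Q_r·C_b.
Rearranging, Q_w = Q_r·(C_std − C_b)/(C_e − C_std) = 150·(180 − 8.1) / (1350 − 180) = 22.04 m³/s.
= 1904 ML/d.

1900 ML/d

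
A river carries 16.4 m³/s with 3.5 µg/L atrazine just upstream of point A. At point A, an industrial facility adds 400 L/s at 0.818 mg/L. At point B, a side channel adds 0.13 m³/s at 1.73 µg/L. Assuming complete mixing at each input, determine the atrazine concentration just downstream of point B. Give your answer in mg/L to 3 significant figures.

0.0227 mg/L

3.5 µg/L = 0.0035 mg/L.
400 L/s = 0.4 m³/s.
After input A: C = (16.4·0.0035 + 0.4·0.818) / 16.8 = 0.02289 mg/L.
1.73 µg/L = 0.00173 mg/L.
After input B: C = (16.8·0.02289 + 0.13·0.00173) / 16.93 = 0.02273 mg/L.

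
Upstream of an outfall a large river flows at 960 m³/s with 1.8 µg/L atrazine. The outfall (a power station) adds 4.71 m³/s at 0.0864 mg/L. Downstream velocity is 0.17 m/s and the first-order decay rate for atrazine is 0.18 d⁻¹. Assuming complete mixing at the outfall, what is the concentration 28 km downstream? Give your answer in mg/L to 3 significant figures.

0.00157 mg/L

1.8 µg/L = 0.0018 mg/L.
After complete mixing, C₀ = (4.71·0.0864 + 960·0.0018) / 964.7 = 0.002213 mg/L.
Travel time t = 2.8e+04 m / 0.17 m/s = 1.647e+05 s = 1.906 d.
C = 0.002213·exp(−0.18·1.906) = 0.002213·0.7095 = 0.00157 mg/L.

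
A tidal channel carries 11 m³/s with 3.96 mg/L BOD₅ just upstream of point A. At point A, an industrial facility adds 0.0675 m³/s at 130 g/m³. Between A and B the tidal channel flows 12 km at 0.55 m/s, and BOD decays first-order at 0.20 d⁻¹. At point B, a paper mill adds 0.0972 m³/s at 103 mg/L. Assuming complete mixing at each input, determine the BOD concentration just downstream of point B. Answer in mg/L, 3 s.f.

5.35 mg/L

After input A: C = (11·3.96 + 0.0675·130) / 11.07 = 4.729 mg/L.
Over the 12 km reach to input B (t = 2.182e+04 s = 0.2525 d), decay gives C = 4.729·exp(−0.20·0.2525) = 4.496 mg/L.
After input B: C = (11.07·4.496 + 0.0972·103) / 11.16 = 5.353 mg/L.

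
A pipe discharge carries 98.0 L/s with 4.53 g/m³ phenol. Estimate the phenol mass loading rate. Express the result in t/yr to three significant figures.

98.0 L/s = 0.098 m³/s.
Mass flux = Q·C = 0.098 m³/s × 4.53 g/m³ = 0.4439 g/s.
= 0.4439 g/s × 31.56 = 14.01 t/yr.

14.0 t/yr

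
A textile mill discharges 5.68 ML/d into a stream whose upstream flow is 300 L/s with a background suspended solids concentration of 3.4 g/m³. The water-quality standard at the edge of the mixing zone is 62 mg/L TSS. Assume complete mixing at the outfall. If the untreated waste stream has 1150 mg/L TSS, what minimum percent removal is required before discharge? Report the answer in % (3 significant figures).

5.68 ML/d = 0.06574 m³/s.
300 L/s = 0.3 m³/s.
Mass balance: 62·0.3657 = 0.06574·Cₑ + 0.3·3.4.
Cₑ = (22.68 − 1.02) / 0.06574 = 329.4 mg/L.
Required removal = 1 − 329.4/1150 = 71.36 %.

71.4 %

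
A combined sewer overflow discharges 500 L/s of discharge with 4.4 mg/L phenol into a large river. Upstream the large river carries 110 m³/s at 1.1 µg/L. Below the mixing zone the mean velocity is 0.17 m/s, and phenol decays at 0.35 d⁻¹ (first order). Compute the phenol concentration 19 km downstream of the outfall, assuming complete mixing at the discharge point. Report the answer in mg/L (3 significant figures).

0.0134 mg/L

500 L/s = 0.5 m³/s.
1.1 µg/L = 0.0011 mg/L.
After complete mixing, C₀ = (0.5·4.4 + 110·0.0011) / 110.5 = 0.021 mg/L.
Travel time t = 1.9e+04 m / 0.17 m/s = 1.118e+05 s = 1.294 d.
C = 0.021·exp(−0.35·1.294) = 0.021·0.6359 = 0.01336 mg/L.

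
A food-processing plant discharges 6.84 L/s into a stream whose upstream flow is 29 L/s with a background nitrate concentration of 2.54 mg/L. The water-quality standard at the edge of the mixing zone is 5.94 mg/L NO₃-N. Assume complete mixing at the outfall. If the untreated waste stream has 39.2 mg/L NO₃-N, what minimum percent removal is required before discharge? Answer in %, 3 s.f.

6.84 L/s = 0.00684 m³/s.
29 L/s = 0.029 m³/s.
Mass balance: 5.94·0.03584 = 0.00684·Cₑ + 0.029·2.54.
Cₑ = (0.2129 − 0.07366) / 0.00684 = 20.36 mg/L.
Required removal = 1 − 20.36/39.2 = 48.07 %.

48.1 %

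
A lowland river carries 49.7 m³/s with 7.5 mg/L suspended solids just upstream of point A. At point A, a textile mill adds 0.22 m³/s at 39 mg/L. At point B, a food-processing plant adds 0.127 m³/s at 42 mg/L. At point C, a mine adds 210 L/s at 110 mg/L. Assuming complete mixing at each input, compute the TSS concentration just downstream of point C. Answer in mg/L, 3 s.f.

8.15 mg/L

After input A: C = (49.7·7.5 + 0.22·39) / 49.92 = 7.639 mg/L.
After input B: C = (49.92·7.639 + 0.127·42) / 50.05 = 7.726 mg/L.
210 L/s = 0.21 m³/s.
After input C: C = (50.05·7.726 + 0.21·110) / 50.26 = 8.153 mg/L.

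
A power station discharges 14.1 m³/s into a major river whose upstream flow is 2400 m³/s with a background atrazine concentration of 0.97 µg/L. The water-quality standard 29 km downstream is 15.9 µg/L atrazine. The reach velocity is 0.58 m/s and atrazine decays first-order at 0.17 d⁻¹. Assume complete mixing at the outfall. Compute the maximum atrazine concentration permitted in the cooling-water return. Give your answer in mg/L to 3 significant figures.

0.97 µg/L = 0.00097 mg/L.
15.9 µg/L = 0.0159 mg/L.
Travel time to the compliance point: t = 2.9e+04/0.58 = 5e+04 s = 0.5787 d; decay factor exp(−0.17·0.5787) = 0.9063.
So the concentration just after mixing may be at most 0.0159/0.9063 = 0.01754 mg/L.
Mass balance: 0.01754·2414 = 14.1·Cₑ + 2400·0.00097.
Cₑ = (42.35 − 2.328) / 14.1 = 2.839 mg/L.

2.84 mg/L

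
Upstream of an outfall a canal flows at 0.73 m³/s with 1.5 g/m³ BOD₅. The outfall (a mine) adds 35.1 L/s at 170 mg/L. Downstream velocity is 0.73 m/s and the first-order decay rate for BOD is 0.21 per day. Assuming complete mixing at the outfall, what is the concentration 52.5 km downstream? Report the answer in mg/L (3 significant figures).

35.1 L/s = 0.0351 m³/s.
After complete mixing, C₀ = (0.0351·170 + 0.73·1.5) / 0.7651 = 9.23 mg/L.
Travel time t = 5.25e+04 m / 0.73 m/s = 7.192e+04 s = 0.8324 d.
C = 9.23·exp(−0.21·0.8324) = 9.23·0.8396 = 7.75 mg/L.

7.75 mg/L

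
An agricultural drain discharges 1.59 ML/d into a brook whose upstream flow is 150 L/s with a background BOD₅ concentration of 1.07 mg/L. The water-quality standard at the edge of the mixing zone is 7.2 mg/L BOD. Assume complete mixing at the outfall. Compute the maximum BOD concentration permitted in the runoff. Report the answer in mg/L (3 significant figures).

57.2 mg/L

1.59 ML/d = 0.0184 m³/s.
150 L/s = 0.15 m³/s.
Mass balance: 7.2·0.1684 = 0.0184·Cₑ + 0.15·1.07.
Cₑ = (1.212 − 0.1605) / 0.0184 = 57.17 mg/L.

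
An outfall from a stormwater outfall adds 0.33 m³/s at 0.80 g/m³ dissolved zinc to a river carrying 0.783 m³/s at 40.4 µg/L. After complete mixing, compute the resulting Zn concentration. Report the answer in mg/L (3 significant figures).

0.266 mg/L

40.4 µg/L = 0.0404 mg/L.
Flow-weighted mixing gives C = (0.33·0.8 + 0.783·0.0404) / (0.33 + 0.783) = 0.2956/1.113 = 0.2656 mg/L.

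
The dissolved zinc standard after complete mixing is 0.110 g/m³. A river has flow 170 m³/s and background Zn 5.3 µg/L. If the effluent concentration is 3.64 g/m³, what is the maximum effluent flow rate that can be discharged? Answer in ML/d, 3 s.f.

5.3 µg/L = 0.0053 mg/L.
Mass balance at complete mixing: C_std·(Q_w + Q_r) = Q_w·C_e + Q_r·C_b.
Rearranging, Q_w = Q_r·(C_std − C_b)/(C_e − C_std) = 170·(0.11 − 0.0053) / (3.64 − 0.11) = 5.042 m³/s.
= 435.6 ML/d.

436 ML/d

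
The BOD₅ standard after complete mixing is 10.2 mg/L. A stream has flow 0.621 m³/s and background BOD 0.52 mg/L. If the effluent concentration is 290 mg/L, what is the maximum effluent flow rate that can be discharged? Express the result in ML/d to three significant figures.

1.86 ML/d

Mass balance at complete mixing: C_std·(Q_w + Q_r) = Q_w·C_e + Q_r·C_b.
Rearranging, Q_w = Q_r·(C_std − C_b)/(C_e − C_std) = 0.621·(10.2 − 0.52) / (290 − 10.2) = 0.02148 m³/s.
= 1.856 ML/d.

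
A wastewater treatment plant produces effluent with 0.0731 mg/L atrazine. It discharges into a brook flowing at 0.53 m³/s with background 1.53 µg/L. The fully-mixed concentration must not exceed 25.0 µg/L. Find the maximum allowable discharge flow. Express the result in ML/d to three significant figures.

22.3 ML/d

1.53 µg/L = 0.00153 mg/L.
25.0 µg/L = 0.025 mg/L.
Mass balance at complete mixing: C_std·(Q_w + Q_r) = Q_w·C_e + Q_r·C_b.
Rearranging, Q_w = Q_r·(C_std − C_b)/(C_e − C_std) = 0.53·(0.025 − 0.00153) / (0.0731 − 0.025) = 0.2586 m³/s.
= 22.34 ML/d.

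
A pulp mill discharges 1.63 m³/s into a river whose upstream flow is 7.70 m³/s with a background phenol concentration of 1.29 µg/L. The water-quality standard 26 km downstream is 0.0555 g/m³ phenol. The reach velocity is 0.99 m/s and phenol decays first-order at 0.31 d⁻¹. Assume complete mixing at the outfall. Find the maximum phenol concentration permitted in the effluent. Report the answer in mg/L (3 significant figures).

0.343 mg/L

1.29 µg/L = 0.00129 mg/L.
Travel time to the compliance point: t = 2.6e+04/0.99 = 2.626e+04 s = 0.304 d; decay factor exp(−0.31·0.304) = 0.9101.
So the concentration just after mixing may be at most 0.0555/0.9101 = 0.06098 mg/L.
Mass balance: 0.06098·9.33 = 1.63·Cₑ + 7.7·0.00129.
Cₑ = (0.569 − 0.009933) / 1.63 = 0.343 mg/L.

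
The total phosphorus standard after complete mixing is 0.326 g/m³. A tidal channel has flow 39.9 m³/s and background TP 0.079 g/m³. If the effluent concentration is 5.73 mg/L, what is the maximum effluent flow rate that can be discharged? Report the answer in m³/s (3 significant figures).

Mass balance at complete mixing: C_std·(Q_w + Q_r) = Q_w·C_e + Q_r·C_b.
Rearranging, Q_w = Q_r·(C_std − C_b)/(C_e − C_std) = 39.9·(0.326 − 0.079) / (5.73 − 0.326) = 1.824 m³/s.

1.82 m³/s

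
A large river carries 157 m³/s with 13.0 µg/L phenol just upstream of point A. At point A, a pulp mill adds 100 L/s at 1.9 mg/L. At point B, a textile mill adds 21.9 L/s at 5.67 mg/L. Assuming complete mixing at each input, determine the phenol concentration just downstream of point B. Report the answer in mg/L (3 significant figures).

13.0 µg/L = 0.013 mg/L.
100 L/s = 0.1 m³/s.
After input A: C = (157·0.013 + 0.1·1.9) / 157.1 = 0.0142 mg/L.
21.9 L/s = 0.0219 m³/s.
After input B: C = (157.1·0.0142 + 0.0219·5.67) / 157.1 = 0.01499 mg/L.

0.0150 mg/L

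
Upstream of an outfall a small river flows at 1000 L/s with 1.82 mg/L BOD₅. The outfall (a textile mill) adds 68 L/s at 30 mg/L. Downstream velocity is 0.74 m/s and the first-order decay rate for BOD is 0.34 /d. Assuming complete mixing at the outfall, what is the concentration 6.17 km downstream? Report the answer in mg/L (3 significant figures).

68 L/s = 0.068 m³/s.
1000 L/s = 1 m³/s.
After complete mixing, C₀ = (0.068·30 + 1·1.82) / 1.068 = 3.614 mg/L.
Travel time t = 6170 m / 0.74 m/s = 8338 s = 0.0965 d.
C = 3.614·exp(−0.34·0.0965) = 3.614·0.9677 = 3.498 mg/L.

3.50 mg/L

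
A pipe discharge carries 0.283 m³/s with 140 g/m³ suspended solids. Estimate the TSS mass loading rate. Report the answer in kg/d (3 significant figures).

3420 kg/d

Mass flux = Q·C = 0.283 m³/s × 140 g/m³ = 39.62 g/s.
= 39.62 g/s × 86.4 = 3423 kg/d.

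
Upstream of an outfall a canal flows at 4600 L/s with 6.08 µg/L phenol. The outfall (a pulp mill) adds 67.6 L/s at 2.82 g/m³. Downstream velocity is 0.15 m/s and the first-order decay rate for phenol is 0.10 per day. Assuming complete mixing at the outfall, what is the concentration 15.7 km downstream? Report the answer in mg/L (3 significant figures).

0.0415 mg/L

67.6 L/s = 0.0676 m³/s.
4600 L/s = 4.6 m³/s.
6.08 µg/L = 0.00608 mg/L.
After complete mixing, C₀ = (0.0676·2.82 + 4.6·0.00608) / 4.668 = 0.04683 mg/L.
Travel time t = 1.57e+04 m / 0.15 m/s = 1.047e+05 s = 1.211 d.
C = 0.04683·exp(−0.10·1.211) = 0.04683·0.8859 = 0.04149 mg/L.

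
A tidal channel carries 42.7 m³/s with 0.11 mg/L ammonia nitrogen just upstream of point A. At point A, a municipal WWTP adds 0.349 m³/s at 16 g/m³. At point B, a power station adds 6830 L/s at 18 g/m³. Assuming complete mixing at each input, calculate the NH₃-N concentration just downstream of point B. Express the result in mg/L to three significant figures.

2.67 mg/L

After input A: C = (42.7·0.11 + 0.349·16) / 43.05 = 0.2388 mg/L.
6830 L/s = 6.83 m³/s.
After input B: C = (43.05·0.2388 + 6.83·18) / 49.88 = 2.671 mg/L.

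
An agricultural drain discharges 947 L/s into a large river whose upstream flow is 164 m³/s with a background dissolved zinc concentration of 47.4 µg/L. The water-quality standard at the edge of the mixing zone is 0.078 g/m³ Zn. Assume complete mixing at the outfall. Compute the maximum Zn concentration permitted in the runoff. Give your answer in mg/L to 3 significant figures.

5.38 mg/L

947 L/s = 0.947 m³/s.
47.4 µg/L = 0.0474 mg/L.
Mass balance: 0.078·164.9 = 0.947·Cₑ + 164·0.0474.
Cₑ = (12.87 − 7.774) / 0.947 = 5.377 mg/L.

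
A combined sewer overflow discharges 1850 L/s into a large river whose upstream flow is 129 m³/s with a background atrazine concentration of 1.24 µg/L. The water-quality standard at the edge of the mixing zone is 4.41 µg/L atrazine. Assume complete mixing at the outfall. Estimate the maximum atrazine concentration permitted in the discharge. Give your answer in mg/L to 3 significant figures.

1850 L/s = 1.85 m³/s.
1.24 µg/L = 0.00124 mg/L.
4.41 µg/L = 0.00441 mg/L.
Mass balance: 0.00441·130.8 = 1.85·Cₑ + 129·0.00124.
Cₑ = (0.577 − 0.16) / 1.85 = 0.2255 mg/L.

0.225 mg/L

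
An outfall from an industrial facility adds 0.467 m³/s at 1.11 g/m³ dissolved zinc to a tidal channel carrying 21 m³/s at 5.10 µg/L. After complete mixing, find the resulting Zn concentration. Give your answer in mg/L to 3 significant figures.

0.0291 mg/L

5.10 µg/L = 0.0051 mg/L.
Conservation of mass across the mixing zone: C = (0.467·1.11 + 21·0.0051) / (0.467 + 21) = 0.6255/21.47 = 0.02914 mg/L.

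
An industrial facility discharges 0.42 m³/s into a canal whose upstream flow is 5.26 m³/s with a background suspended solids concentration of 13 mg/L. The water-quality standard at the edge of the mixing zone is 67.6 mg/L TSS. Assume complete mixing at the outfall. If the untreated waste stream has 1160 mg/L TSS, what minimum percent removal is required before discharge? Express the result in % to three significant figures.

Mass balance: 67.6·5.68 = 0.42·Cₑ + 5.26·13.
Cₑ = (384 − 68.38) / 0.42 = 751.4 mg/L.
Required removal = 1 − 751.4/1160 = 35.22 %.

35.2 %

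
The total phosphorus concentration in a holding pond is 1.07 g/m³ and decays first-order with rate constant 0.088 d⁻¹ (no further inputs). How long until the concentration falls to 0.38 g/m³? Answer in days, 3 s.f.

11.8 d

t = ln(C₀/C)/k = ln(1.07/0.38)/0.088 = 1.035/0.088 = 11.76 d.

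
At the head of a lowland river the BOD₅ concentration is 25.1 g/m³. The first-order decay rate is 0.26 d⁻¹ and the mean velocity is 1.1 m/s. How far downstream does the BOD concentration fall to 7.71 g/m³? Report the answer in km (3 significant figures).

From C = C₀·e^(−kt), t = ln(C₀/C)/k = ln(25.1/7.71)/0.26 = 1.18/0.26 = 4.54 d.
Distance = v·t = 1.1 m/s × 3.922e+05 s = 4.315e+05 m = 431.5 km.

431 km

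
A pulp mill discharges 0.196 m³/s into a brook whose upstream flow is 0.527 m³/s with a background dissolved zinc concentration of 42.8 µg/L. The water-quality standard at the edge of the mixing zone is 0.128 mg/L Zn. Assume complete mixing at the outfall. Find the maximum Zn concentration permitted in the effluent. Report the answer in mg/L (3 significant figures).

42.8 µg/L = 0.0428 mg/L.
Mass balance: 0.128·0.723 = 0.196·Cₑ + 0.527·0.0428.
Cₑ = (0.09254 − 0.02256) / 0.196 = 0.3571 mg/L.

0.357 mg/L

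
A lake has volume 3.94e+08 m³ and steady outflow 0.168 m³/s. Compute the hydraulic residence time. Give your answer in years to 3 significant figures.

Q = 0.168 m³/s × 3.156e+07 s/yr = 5.302e+06 m³/yr.
Hydraulic residence time τ = V/Q = 3.94e+08/5.302e+06 = 74.32 yr.

74.3 yr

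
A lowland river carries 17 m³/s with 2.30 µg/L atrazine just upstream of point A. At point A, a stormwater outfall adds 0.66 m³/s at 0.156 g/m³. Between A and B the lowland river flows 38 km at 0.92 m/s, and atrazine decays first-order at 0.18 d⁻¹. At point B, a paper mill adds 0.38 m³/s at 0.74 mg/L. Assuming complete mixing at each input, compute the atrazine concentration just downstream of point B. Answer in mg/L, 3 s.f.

2.30 µg/L = 0.0023 mg/L.
After input A: C = (17·0.0023 + 0.66·0.156) / 17.66 = 0.008044 mg/L.
Over the 38 km reach to input B (t = 4.13e+04 s = 0.4781 d), decay gives C = 0.008044·exp(−0.18·0.4781) = 0.007381 mg/L.
After input B: C = (17.66·0.007381 + 0.38·0.74) / 18.04 = 0.02281 mg/L.

0.0228 mg/L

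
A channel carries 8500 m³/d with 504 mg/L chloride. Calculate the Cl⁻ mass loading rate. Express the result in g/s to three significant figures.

8500 m³/d = 0.09838 m³/s.
Mass flux = Q·C = 0.09838 m³/s × 504 g/m³ = 49.58 g/s.

49.6 g/s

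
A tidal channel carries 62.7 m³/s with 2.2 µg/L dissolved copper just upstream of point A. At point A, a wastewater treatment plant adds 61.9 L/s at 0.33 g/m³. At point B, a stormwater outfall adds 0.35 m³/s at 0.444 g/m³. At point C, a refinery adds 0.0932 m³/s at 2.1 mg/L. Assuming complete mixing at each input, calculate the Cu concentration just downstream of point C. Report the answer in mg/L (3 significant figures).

0.00806 mg/L

2.2 µg/L = 0.0022 mg/L.
61.9 L/s = 0.0619 m³/s.
After input A: C = (62.7·0.0022 + 0.0619·0.33) / 62.76 = 0.002523 mg/L.
After input B: C = (62.76·0.002523 + 0.35·0.444) / 63.11 = 0.004972 mg/L.
After input C: C = (63.11·0.004972 + 0.0932·2.1) / 63.21 = 0.008061 mg/L.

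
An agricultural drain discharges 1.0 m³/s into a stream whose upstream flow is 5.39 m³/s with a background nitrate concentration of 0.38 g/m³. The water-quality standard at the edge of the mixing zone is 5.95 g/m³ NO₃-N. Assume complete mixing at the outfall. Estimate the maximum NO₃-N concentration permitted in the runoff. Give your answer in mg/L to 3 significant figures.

Mass balance: 5.95·6.39 = 1·Cₑ + 5.39·0.38.
Cₑ = (38.02 − 2.048) / 1 = 35.97 mg/L.

36.0 mg/L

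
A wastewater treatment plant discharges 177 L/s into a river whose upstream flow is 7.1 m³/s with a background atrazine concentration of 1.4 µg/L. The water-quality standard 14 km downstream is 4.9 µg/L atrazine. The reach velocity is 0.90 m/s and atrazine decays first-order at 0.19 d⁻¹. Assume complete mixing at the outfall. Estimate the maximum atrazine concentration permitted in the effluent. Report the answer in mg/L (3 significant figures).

0.152 mg/L

177 L/s = 0.177 m³/s.
1.4 µg/L = 0.0014 mg/L.
4.9 µg/L = 0.0049 mg/L.
Travel time to the compliance point: t = 1.4e+04/0.90 = 1.556e+04 s = 0.18 d; decay factor exp(−0.19·0.18) = 0.9664.
So the concentration just after mixing may be at most 0.0049/0.9664 = 0.005071 mg/L.
Mass balance: 0.005071·7.277 = 0.177·Cₑ + 7.1·0.0014.
Cₑ = (0.0369 − 0.00994) / 0.177 = 0.1523 mg/L.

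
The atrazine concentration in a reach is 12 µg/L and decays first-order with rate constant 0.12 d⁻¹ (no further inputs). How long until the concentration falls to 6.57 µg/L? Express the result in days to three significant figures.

t = ln(C₀/C)/k = ln(12/6.57)/0.12 = 0.6024/0.12 = 5.02 d.

5.02 d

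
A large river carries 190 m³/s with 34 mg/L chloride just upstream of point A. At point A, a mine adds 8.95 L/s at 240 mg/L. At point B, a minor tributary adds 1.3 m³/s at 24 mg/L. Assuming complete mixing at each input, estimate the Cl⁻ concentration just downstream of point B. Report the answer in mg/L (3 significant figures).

8.95 L/s = 0.00895 m³/s.
After input A: C = (190·34 + 0.00895·240) / 190 = 34.01 mg/L.
After input B: C = (190·34.01 + 1.3·24) / 191.3 = 33.94 mg/L.

33.9 mg/L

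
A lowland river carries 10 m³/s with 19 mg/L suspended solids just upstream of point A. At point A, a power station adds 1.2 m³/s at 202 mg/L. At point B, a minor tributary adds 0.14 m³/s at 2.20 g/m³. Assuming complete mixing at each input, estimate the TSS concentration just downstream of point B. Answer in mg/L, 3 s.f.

38.2 mg/L

After input A: C = (10·19 + 1.2·202) / 11.2 = 38.61 mg/L.
After input B: C = (11.2·38.61 + 0.14·2.2) / 11.34 = 38.16 mg/L.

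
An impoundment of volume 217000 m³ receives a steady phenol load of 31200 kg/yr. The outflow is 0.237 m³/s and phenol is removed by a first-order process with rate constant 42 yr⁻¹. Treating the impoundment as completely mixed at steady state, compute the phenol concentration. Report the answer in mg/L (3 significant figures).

1.88 mg/L

Outflow Q = 0.237 m³/s × 3.156e+07 s/yr = 7.479e+06 m³/yr.
Steady-state CSTR mass balance: W = Q·C + k·V·C, so C = W/(Q + kV).
Q + kV = 7.479e+06 + 42·217000 = 1.659e+07 m³/yr.
C = 31200/1.659e+07 = 0.00188 kg/m³ = 1.88 mg/L.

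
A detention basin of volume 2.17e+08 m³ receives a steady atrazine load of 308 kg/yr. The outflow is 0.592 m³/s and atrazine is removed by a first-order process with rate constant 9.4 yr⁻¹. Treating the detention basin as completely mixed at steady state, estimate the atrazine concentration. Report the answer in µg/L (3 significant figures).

Outflow Q = 0.592 m³/s × 3.156e+07 s/yr = 1.868e+07 m³/yr.
Steady-state CSTR mass balance: W = Q·C + k·V·C, so C = W/(Q + kV).
Q + kV = 1.868e+07 + 9.4·2.17e+08 = 2.058e+09 m³/yr.
C = 308/2.058e+09 = 1.496e-07 kg/m³ = 0.0001496 mg/L = 0.1496 µg/L.

0.150 µg/L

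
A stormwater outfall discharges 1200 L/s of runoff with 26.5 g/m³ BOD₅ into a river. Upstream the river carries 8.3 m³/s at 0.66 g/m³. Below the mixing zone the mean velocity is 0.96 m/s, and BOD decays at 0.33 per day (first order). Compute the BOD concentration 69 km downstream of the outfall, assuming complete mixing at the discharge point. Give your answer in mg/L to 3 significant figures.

2.98 mg/L

1200 L/s = 1.2 m³/s.
After complete mixing, C₀ = (1.2·26.5 + 8.3·0.66) / 9.5 = 3.924 mg/L.
Travel time t = 6.9e+04 m / 0.96 m/s = 7.188e+04 s = 0.8319 d.
C = 3.924·exp(−0.33·0.8319) = 3.924·0.7599 = 2.982 mg/L.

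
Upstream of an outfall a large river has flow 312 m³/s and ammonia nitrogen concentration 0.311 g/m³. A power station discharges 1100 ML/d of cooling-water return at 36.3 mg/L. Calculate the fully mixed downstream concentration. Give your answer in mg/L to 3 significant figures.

1100 ML/d = 12.73 m³/s.
Conservation of mass across the mixing zone: C = (12.73·36.3 + 312·0.311) / (12.73 + 312) = 559.2/324.7 = 1.722 mg/L.

1.72 mg/L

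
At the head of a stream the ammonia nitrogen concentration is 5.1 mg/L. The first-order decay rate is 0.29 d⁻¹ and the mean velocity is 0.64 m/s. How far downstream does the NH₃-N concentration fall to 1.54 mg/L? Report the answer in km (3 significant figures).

228 km

From C = C₀·e^(−kt), t = ln(C₀/C)/k = ln(5.1/1.54)/0.29 = 1.197/0.29 = 4.129 d.
Distance = v·t = 0.64 m/s × 3.568e+05 s = 2.283e+05 m = 228.3 km.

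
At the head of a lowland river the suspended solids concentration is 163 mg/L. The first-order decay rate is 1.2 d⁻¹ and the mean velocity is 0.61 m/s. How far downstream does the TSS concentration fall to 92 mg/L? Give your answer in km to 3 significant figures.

From C = C₀·e^(−kt), t = ln(C₀/C)/k = ln(163/92)/1.2 = 0.572/1.2 = 0.4766 d.
Distance = v·t = 0.61 m/s × 4.118e+04 s = 2.512e+04 m = 25.12 km.

25.1 km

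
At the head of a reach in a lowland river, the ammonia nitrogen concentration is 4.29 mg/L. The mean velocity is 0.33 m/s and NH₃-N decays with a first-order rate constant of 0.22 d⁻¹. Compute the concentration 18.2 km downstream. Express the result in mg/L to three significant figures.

3.73 mg/L

Travel time t = 18.2 km / 0.33 m/s = 1.82e+04/0.33 = 5.515e+04 s = 0.6383 d.
First-order decay: C = 4.29·exp(−0.22·0.6383) = 4.29·0.869 = 3.728 mg/L.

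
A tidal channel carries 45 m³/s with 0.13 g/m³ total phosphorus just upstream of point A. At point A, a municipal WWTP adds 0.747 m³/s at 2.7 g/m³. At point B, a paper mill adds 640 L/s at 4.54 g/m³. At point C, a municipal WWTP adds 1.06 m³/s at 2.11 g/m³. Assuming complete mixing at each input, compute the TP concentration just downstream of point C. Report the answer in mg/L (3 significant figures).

After input A: C = (45·0.13 + 0.747·2.7) / 45.75 = 0.172 mg/L.
640 L/s = 0.64 m³/s.
After input B: C = (45.75·0.172 + 0.64·4.54) / 46.39 = 0.2322 mg/L.
After input C: C = (46.39·0.2322 + 1.06·2.11) / 47.45 = 0.2742 mg/L.

0.274 mg/L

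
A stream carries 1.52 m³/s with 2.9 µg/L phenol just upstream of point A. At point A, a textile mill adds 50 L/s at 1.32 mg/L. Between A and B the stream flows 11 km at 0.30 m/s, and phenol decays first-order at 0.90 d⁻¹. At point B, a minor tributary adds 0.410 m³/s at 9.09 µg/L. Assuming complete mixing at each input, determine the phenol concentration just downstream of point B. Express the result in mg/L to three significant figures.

0.0262 mg/L

2.9 µg/L = 0.0029 mg/L.
50 L/s = 0.05 m³/s.
After input A: C = (1.52·0.0029 + 0.05·1.32) / 1.57 = 0.04485 mg/L.
Over the 11 km reach to input B (t = 3.667e+04 s = 0.4244 d), decay gives C = 0.04485·exp(−0.90·0.4244) = 0.03061 mg/L.
9.09 µg/L = 0.00909 mg/L.
After input B: C = (1.57·0.03061 + 0.41·0.00909) / 1.98 = 0.02615 mg/L.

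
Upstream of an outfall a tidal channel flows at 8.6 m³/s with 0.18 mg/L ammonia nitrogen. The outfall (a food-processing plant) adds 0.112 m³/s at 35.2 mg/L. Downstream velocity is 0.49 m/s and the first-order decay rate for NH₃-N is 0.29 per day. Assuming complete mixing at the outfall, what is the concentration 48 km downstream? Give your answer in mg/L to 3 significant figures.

After complete mixing, C₀ = (0.112·35.2 + 8.6·0.18) / 8.712 = 0.6302 mg/L.
Travel time t = 4.8e+04 m / 0.49 m/s = 9.796e+04 s = 1.134 d.
C = 0.6302·exp(−0.29·1.134) = 0.6302·0.7198 = 0.4536 mg/L.

0.454 mg/L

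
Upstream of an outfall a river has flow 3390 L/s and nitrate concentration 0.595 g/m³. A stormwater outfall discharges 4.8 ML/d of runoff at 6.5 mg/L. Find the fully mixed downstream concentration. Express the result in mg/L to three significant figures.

4.8 ML/d = 0.05556 m³/s.
3390 L/s = 3.39 m³/s.
Conservation of mass across the mixing zone: C = (0.05556·6.5 + 3.39·0.595) / (0.05556 + 3.39) = 2.378/3.446 = 0.6902 mg/L.

0.690 mg/L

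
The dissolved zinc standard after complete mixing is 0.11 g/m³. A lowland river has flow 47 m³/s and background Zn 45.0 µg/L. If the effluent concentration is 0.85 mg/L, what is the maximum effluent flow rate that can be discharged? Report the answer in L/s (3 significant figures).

4130 L/s

45.0 µg/L = 0.045 mg/L.
Mass balance at complete mixing: C_std·(Q_w + Q_r) = Q_w·C_e + Q_r·C_b.
Rearranging, Q_w = Q_r·(C_std − C_b)/(C_e − C_std) = 47·(0.11 − 0.045) / (0.85 − 0.11) = 4.128 m³/s.
= 4128 L/s.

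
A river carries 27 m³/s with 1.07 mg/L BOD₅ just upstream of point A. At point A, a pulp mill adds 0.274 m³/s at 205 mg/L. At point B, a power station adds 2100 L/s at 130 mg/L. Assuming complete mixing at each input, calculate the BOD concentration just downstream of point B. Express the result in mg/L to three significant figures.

12.2 mg/L

After input A: C = (27·1.07 + 0.274·205) / 27.27 = 3.119 mg/L.
2100 L/s = 2.1 m³/s.
After input B: C = (27.27·3.119 + 2.1·130) / 29.37 = 12.19 mg/L.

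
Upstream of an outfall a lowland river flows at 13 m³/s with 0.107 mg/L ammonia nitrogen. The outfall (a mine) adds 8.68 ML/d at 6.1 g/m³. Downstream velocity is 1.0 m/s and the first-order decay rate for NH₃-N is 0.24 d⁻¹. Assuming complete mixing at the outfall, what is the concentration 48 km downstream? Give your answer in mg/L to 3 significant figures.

0.134 mg/L

8.68 ML/d = 0.1005 m³/s.
After complete mixing, C₀ = (0.1005·6.1 + 13·0.107) / 13.1 = 0.153 mg/L.
Travel time t = 4.8e+04 m / 1.0 m/s = 4.8e+04 s = 0.5556 d.
C = 0.153·exp(−0.24·0.5556) = 0.153·0.8752 = 0.1339 mg/L.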